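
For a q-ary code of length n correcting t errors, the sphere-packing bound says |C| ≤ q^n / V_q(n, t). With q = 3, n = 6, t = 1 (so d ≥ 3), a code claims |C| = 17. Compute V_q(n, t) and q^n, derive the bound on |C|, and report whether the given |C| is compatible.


V_q(n, t) = 13, q^n = 729, Hamming bound = 56, |C| = 17 ≤ bound (satisfied).

Step 1: Compute V_q(n, t) = Σ_{j=0}^1 C(n, j) (q−1)^j.
  j = 0: C(6,0)·(2)^0 = 1·1 = 1.
  j = 1: C(6,1)·(2)^1 = 6·2 = 12.
  V_q(n, t) = 1 + 12 = 13.
Step 2: q^n = 3^6 = 729.
Step 3: Hamming bound ⌊q^n / V_q(n,t)⌋ = ⌊729/13⌋ = 56.
Step 4: Compare |C| = 17 to 56: satisfied.
The claimed |C| lies below the Hamming bound.


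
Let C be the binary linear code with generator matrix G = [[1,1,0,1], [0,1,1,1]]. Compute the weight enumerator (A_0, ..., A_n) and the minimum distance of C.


Weight distribution: A_0 = 1, A_2 = 1, A_3 = 2. Minimum distance d = 2.

Enumerate all 2^2 = 4 messages m ∈ F_2^2.
For each, compute codeword c = mG in F_2^4, then tally its weight.
  m = 00 → c = 0000, weight = 0.
  m = 10 → c = 1101, weight = 3.
  m = 01 → c = 0111, weight = 3.
  m = 11 → c = 1010, weight = 2.
Tally weights:
  weight 0: 1 codewords.
  weight 2: 1 codewords.
  weight 3: 2 codewords.
Minimum distance d = smallest w > 0 with A_w > 0 = 2.
Sanity: Σ A_w = 4 = 2^2 = 4 ✓.


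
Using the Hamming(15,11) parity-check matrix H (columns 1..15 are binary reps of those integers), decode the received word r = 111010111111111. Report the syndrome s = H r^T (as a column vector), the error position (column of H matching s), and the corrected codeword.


s = (0, 0, 1, 0)^T, error position = 2, corrected codeword c = 101010111111111

Compute s = H r^T mod 2 one row at a time:
  s_1 = 1 + 1 + 1 + 1 + 1 + 1 + 1 + 1 = 8 ≡ 0 (mod 2).
  s_2 = 0 + 1 + 0 + 1 + 1 + 1 + 1 + 1 = 6 ≡ 0 (mod 2).
  s_3 = 1 + 1 + 0 + 1 + 1 + 1 + 1 + 1 = 7 ≡ 1 (mod 2).
  s_4 = 1 + 1 + 1 + 1 + 1 + 1 + 1 + 1 = 8 ≡ 0 (mod 2).
s = (0, 0, 1, 0)^T — this equals column 2 of H (binary 0010), so error is at position 2.
Correct: flip bit 2 of r = 111010111111111 to get c = 101010111111111.


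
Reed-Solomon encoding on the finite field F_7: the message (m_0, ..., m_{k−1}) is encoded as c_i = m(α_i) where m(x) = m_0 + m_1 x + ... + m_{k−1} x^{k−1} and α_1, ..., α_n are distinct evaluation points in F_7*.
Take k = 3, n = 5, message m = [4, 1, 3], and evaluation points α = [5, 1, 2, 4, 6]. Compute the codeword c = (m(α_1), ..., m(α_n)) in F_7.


c = [0, 1, 4, 0, 6]

Message polynomial: m(x) = 4 + 1·x + 3·x^2 (mod 7).
For each evaluation point α_i, compute m(α_i) mod 7:
  α_1 = 5: Horner steps 3 → 2 → 0, so m(5) = 0.
  α_2 = 1: Horner steps 3 → 4 → 1, so m(1) = 1.
  α_3 = 2: Horner steps 3 → 0 → 4, so m(2) = 4.
  α_4 = 4: Horner steps 3 → 6 → 0, so m(4) = 0.
  α_5 = 6: Horner steps 3 → 5 → 6, so m(6) = 6.
Codeword c = [0, 1, 4, 0, 6] ∈ F_7^5.


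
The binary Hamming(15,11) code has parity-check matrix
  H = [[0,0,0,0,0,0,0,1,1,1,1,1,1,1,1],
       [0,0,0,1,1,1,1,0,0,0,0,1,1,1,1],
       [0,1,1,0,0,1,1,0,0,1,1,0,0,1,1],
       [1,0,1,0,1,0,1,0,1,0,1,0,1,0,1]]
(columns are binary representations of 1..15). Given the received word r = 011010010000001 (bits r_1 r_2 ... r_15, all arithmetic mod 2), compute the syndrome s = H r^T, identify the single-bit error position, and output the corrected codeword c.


s = (0, 0, 1, 1)^T, error position = 3, corrected codeword c = 010010010000001

Compute s = H r^T mod 2 one row at a time:
  s_1 = 1 + 0 + 0 + 0 + 0 + 0 + 0 + 1 = 2 ≡ 0 (mod 2).
  s_2 = 0 + 1 + 0 + 0 + 0 + 0 + 0 + 1 = 2 ≡ 0 (mod 2).
  s_3 = 1 + 1 + 0 + 0 + 0 + 0 + 0 + 1 = 3 ≡ 1 (mod 2).
  s_4 = 0 + 1 + 1 + 0 + 0 + 0 + 0 + 1 = 3 ≡ 1 (mod 2).
s = (0, 0, 1, 1)^T — this equals column 3 of H (binary 0011), so error is at position 3.
Correct: flip bit 3 of r = 011010010000001 to get c = 010010010000001.


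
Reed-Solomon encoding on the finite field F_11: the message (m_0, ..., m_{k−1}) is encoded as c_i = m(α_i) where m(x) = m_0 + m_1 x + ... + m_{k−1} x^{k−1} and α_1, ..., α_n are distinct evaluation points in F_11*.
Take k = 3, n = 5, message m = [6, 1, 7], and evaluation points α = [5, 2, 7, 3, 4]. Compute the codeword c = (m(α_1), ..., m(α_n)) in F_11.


c = [10, 3, 4, 6, 1]

Message polynomial: m(x) = 6 + 1·x + 7·x^2 (mod 11).
For each evaluation point α_i, compute m(α_i) mod 11:
  α_1 = 5: Horner steps 7 → 3 → 10, so m(5) = 10.
  α_2 = 2: Horner steps 7 → 4 → 3, so m(2) = 3.
  α_3 = 7: Horner steps 7 → 6 → 4, so m(7) = 4.
  α_4 = 3: Horner steps 7 → 0 → 6, so m(3) = 6.
  α_5 = 4: Horner steps 7 → 7 → 1, so m(4) = 1.
Codeword c = [10, 3, 4, 6, 1] ∈ F_11^5.


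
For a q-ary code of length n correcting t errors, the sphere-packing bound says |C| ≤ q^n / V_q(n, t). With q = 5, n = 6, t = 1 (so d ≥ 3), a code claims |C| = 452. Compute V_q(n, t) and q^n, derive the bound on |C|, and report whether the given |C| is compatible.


V_q(n, t) = 25, q^n = 15625, Hamming bound = 625, |C| = 452 ≤ bound (satisfied).

Step 1: Compute V_q(n, t) = Σ_{j=0}^1 C(n, j) (q−1)^j.
  j = 0: C(6,0)·(4)^0 = 1·1 = 1.
  j = 1: C(6,1)·(4)^1 = 6·4 = 24.
  V_q(n, t) = 1 + 24 = 25.
Step 2: q^n = 5^6 = 15625.
Step 3: Hamming bound ⌊q^n / V_q(n,t)⌋ = ⌊15625/25⌋ = 625.
Step 4: Compare |C| = 452 to 625: satisfied.
The claimed |C| lies below the Hamming bound.


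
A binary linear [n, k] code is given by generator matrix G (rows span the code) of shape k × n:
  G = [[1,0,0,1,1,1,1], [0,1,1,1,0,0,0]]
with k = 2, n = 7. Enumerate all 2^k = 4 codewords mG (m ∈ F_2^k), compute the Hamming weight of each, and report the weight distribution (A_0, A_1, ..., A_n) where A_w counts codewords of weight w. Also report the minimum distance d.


Weight distribution: A_0 = 1, A_3 = 1, A_5 = 1, A_6 = 1. Minimum distance d = 3.

Enumerate all 2^2 = 4 messages m ∈ F_2^2.
For each, compute codeword c = mG in F_2^7, then tally its weight.
  m = 00 → c = 0000000, weight = 0.
  m = 10 → c = 1001111, weight = 5.
  m = 01 → c = 0111000, weight = 3.
  m = 11 → c = 1110111, weight = 6.
Tally weights:
  weight 0: 1 codewords.
  weight 3: 1 codewords.
  weight 5: 1 codewords.
  weight 6: 1 codewords.
Minimum distance d = smallest w > 0 with A_w > 0 = 3.
Sanity: Σ A_w = 4 = 2^2 = 4 ✓.


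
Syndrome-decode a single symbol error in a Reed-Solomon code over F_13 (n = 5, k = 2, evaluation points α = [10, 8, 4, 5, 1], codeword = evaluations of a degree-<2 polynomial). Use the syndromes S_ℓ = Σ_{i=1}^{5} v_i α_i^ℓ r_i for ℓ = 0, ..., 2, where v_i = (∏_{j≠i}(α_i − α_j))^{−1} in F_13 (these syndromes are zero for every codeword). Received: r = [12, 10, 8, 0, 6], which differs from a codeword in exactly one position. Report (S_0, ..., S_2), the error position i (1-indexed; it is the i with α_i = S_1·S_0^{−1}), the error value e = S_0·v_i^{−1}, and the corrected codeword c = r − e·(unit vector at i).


S = (8, 12, 5), error at position 2, error magnitude e = 8, c = [12, 2, 8, 0, 6].

Step 1: column multipliers v_i = (∏_{j≠i}(α_i − α_j))^{−1} mod 13.
  i = 1 (α = 10): (10−8)(10−4)(10−5)(10−1) = 2·6·5·9 = 540 ≡ 7, so v_1 = 7^{−1} = 2 (mod 13).
  i = 2 (α = 8): (8−10)(8−4)(8−5)(8−1) = (−2)·4·3·7 = −168 ≡ 1, so v_2 = 1^{−1} = 1 (mod 13).
  i = 3 (α = 4): (4−10)(4−8)(4−5)(4−1) = (−6)·(−4)·(−1)·3 = −72 ≡ 6, so v_3 = 6^{−1} = 11 (mod 13).
  i = 4 (α = 5): (5−10)(5−8)(5−4)(5−1) = (−5)·(−3)·1·4 = 60 ≡ 8, so v_4 = 8^{−1} = 5 (mod 13).
  i = 5 (α = 1): (1−10)(1−8)(1−4)(1−5) = (−9)·(−7)·(−3)·(−4) = 756 ≡ 2, so v_5 = 2^{−1} = 7 (mod 13).
  v = [2, 1, 11, 5, 7].
Step 2: syndromes of r = [12, 10, 8, 0, 6] (all sums mod 13).
  S_0 = Σ v_i r_i = 2·12 + 1·10 + 11·8 + 5·0 + 7·6 = 164 ≡ 8.
  S_1 = Σ v_i α_i r_i = 2·10·12 + 1·8·10 + 11·4·8 + 5·5·0 + 7·1·6 = 714 ≡ 12.
  α_i^2 mod 13 = [9, 12, 3, 12, 1].
  S_2 = Σ v_i α_i^2 r_i = 2·9·12 + 1·12·10 + 11·3·8 + 5·12·0 + 7·1·6 = 642 ≡ 5.
  S = (8, 12, 5) ≠ 0, so r is not a codeword (an error is present).
Step 3: locate the error. For a single error e at position i, S_ℓ = v_i·e·α_i^ℓ, so α_err = S_1/S_0.
  S_0^{−1} = 8^{−1} = 5 (mod 13), so α_err = 12·5 = 60 ≡ 8 = α_2. Error position i = 2.
  Consistency check: S_2/S_1 = 5·12 = 60 ≡ 8 = α_err ✓ (single-error assumption holds).
Step 4: error magnitude e = S_0/v_2 = S_0·∏_{j≠2}(α_2 − α_j) = 8·1 = 8 ≡ 8 (mod 13).
Step 5: correct position 2: c_2 = r_2 − e = 10 − 8 ≡ 2 (mod 13). Hence c = [12, 2, 8, 0, 6].
  Check: interpolating c through the α_i gives m(x) = 1 + 5·x (degree < 2) with m(α_i) = c_i for every i, so c is indeed a codeword.


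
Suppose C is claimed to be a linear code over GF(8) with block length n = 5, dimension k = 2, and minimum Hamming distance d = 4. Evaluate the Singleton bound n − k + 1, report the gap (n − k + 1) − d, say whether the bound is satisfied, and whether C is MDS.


Singleton RHS = n − k + 1 = 4, slack = 0, bound satisfied, MDS.

Singleton bound: d ≤ n − k + 1.
Here n = 5, k = 2, so n − k + 1 = 4.
Given d = 4, check d ≤ 4: YES.
Slack = (n − k + 1) − d = 0.
The code is MDS (slack = 0).
Description: the claimed parameters are [5, 2, 4]_8; such a code would be MDS (meets Singleton bound).


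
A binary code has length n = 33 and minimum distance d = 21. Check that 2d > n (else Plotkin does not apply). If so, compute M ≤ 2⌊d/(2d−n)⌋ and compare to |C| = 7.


Plotkin bound M ≤ 4; given |C| = 7 > bound (violated).

Check applicability: 2d = 42, n = 33.
2d − n = 9 > 0, so Plotkin applies.
Compute d/(2d−n) = 21/9 ≈ 2.3333.
⌊d/(2d−n)⌋ = 2.
Plotkin bound: M ≤ 2·2 = 4.
Given |C| = 7, check: VIOLATED.
This |C| is above the Plotkin bound, so no binary code with n = 33, d = 21 and 7 codewords exists.


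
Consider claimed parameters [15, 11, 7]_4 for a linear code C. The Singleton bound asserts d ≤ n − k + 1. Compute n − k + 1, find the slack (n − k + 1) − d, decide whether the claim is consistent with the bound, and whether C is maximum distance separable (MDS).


Singleton RHS = n − k + 1 = 5, slack = -2, bound violated (no such code; not MDS).

Singleton bound: d ≤ n − k + 1.
Here n = 15, k = 11, so n − k + 1 = 5.
Given d = 7, check d ≤ 5: NO.
Slack = (n − k + 1) − d = -2.
The slack is negative: d = 7 exceeds n − k + 1 = 5 by 2, so the Singleton bound is violated and no linear [15, 11, 7]_4 code can exist. In particular it is not MDS (MDS requires d = n − k + 1 exactly).
Description: the claimed parameters are [15, 11, 7]_4; such a code would be impossible (violates the Singleton bound).


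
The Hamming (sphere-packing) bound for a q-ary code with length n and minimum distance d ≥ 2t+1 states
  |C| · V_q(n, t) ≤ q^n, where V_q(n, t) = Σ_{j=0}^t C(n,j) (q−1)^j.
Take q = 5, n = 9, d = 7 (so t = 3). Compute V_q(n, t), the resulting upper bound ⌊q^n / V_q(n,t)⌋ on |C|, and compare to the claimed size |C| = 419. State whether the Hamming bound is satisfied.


V_q(n, t) = 5989, q^n = 1953125, Hamming bound = 326, |C| = 419 > bound (violated).

Step 1: Compute V_q(n, t) = Σ_{j=0}^3 C(n, j) (q−1)^j.
  j = 0: C(9,0)·(4)^0 = 1·1 = 1.
  j = 1: C(9,1)·(4)^1 = 9·4 = 36.
  j = 2: C(9,2)·(4)^2 = 36·16 = 576.
  j = 3: C(9,3)·(4)^3 = 84·64 = 5376.
  V_q(n, t) = 1 + 36 + 576 + 5376 = 5989.
Step 2: q^n = 5^9 = 1953125.
Step 3: Hamming bound ⌊q^n / V_q(n,t)⌋ = ⌊1953125/5989⌋ = 326.
Step 4: Compare |C| = 419 to 326: violated.
The claimed |C| lies above the Hamming bound, so no 5-ary code of length 9 with d ≥ 7 can have 419 codewords.


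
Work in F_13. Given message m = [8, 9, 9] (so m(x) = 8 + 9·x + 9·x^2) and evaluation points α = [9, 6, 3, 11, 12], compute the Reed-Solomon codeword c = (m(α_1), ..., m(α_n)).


c = [12, 9, 12, 0, 8]

Message polynomial: m(x) = 8 + 9·x + 9·x^2 (mod 13).
For each evaluation point α_i, compute m(α_i) mod 13:
  α_1 = 9: Horner steps 9 → 12 → 12, so m(9) = 12.
  α_2 = 6: Horner steps 9 → 11 → 9, so m(6) = 9.
  α_3 = 3: Horner steps 9 → 10 → 12, so m(3) = 12.
  α_4 = 11: Horner steps 9 → 4 → 0, so m(11) = 0.
  α_5 = 12: Horner steps 9 → 0 → 8, so m(12) = 8.
Codeword c = [12, 9, 12, 0, 8] ∈ F_13^5.


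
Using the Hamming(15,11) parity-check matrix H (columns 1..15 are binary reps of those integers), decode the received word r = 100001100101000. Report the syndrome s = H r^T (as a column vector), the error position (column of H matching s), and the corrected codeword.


s = (0, 1, 1, 0)^T, error position = 6, corrected codeword c = 100000100101000

Compute s = H r^T mod 2 one row at a time:
  s_1 = 0 + 0 + 1 + 0 + 1 + 0 + 0 + 0 = 2 ≡ 0 (mod 2).
  s_2 = 0 + 0 + 1 + 1 + 1 + 0 + 0 + 0 = 3 ≡ 1 (mod 2).
  s_3 = 0 + 0 + 1 + 1 + 1 + 0 + 0 + 0 = 3 ≡ 1 (mod 2).
  s_4 = 1 + 0 + 0 + 1 + 0 + 0 + 0 + 0 = 2 ≡ 0 (mod 2).
s = (0, 1, 1, 0)^T — this equals column 6 of H (binary 0110), so error is at position 6.
Correct: flip bit 6 of r = 100001100101000 to get c = 100000100101000.


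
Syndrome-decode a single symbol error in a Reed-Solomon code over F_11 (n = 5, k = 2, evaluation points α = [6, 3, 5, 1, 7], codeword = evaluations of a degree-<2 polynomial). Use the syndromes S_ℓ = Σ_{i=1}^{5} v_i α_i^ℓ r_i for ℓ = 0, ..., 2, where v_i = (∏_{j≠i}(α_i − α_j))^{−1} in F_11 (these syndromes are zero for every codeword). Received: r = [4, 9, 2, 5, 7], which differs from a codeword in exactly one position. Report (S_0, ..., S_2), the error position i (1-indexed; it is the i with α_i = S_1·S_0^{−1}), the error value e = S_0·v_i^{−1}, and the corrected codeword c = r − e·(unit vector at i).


S = (3, 10, 4), error at position 5, error magnitude e = 1, c = [4, 9, 2, 5, 6].

Step 1: column multipliers v_i = (∏_{j≠i}(α_i − α_j))^{−1} mod 11.
  i = 1 (α = 6): (6−3)(6−5)(6−1)(6−7) = 3·1·5·(−1) = −15 ≡ 7, so v_1 = 7^{−1} = 8 (mod 11).
  i = 2 (α = 3): (3−6)(3−5)(3−1)(3−7) = (−3)·(−2)·2·(−4) = −48 ≡ 7, so v_2 = 7^{−1} = 8 (mod 11).
  i = 3 (α = 5): (5−6)(5−3)(5−1)(5−7) = (−1)·2·4·(−2) = 16 ≡ 5, so v_3 = 5^{−1} = 9 (mod 11).
  i = 4 (α = 1): (1−6)(1−3)(1−5)(1−7) = (−5)·(−2)·(−4)·(−6) = 240 ≡ 9, so v_4 = 9^{−1} = 5 (mod 11).
  i = 5 (α = 7): (7−6)(7−3)(7−5)(7−1) = 1·4·2·6 = 48 ≡ 4, so v_5 = 4^{−1} = 3 (mod 11).
  v = [8, 8, 9, 5, 3].
Step 2: syndromes of r = [4, 9, 2, 5, 7] (all sums mod 11).
  S_0 = Σ v_i r_i = 8·4 + 8·9 + 9·2 + 5·5 + 3·7 = 168 ≡ 3.
  S_1 = Σ v_i α_i r_i = 8·6·4 + 8·3·9 + 9·5·2 + 5·1·5 + 3·7·7 = 670 ≡ 10.
  α_i^2 mod 11 = [3, 9, 3, 1, 5].
  S_2 = Σ v_i α_i^2 r_i = 8·3·4 + 8·9·9 + 9·3·2 + 5·1·5 + 3·5·7 = 928 ≡ 4.
  S = (3, 10, 4) ≠ 0, so r is not a codeword (an error is present).
Step 3: locate the error. For a single error e at position i, S_ℓ = v_i·e·α_i^ℓ, so α_err = S_1/S_0.
  S_0^{−1} = 3^{−1} = 4 (mod 11), so α_err = 10·4 = 40 ≡ 7 = α_5. Error position i = 5.
  Consistency check: S_2/S_1 = 4·10 = 40 ≡ 7 = α_err ✓ (single-error assumption holds).
Step 4: error magnitude e = S_0/v_5 = S_0·∏_{j≠5}(α_5 − α_j) = 3·4 = 12 ≡ 1 (mod 11).
Step 5: correct position 5: c_5 = r_5 − e = 7 − 1 ≡ 6 (mod 11). Hence c = [4, 9, 2, 5, 6].
  Check: interpolating c through the α_i gives m(x) = 3 + 2·x (degree < 2) with m(α_i) = c_i for every i, so c is indeed a codeword.


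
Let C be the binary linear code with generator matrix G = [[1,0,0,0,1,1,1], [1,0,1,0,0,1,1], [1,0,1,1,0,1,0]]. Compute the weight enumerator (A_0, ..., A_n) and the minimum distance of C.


Weight distribution: A_0 = 1, A_2 = 2, A_4 = 5. Minimum distance d = 2.

Enumerate all 2^3 = 8 messages m ∈ F_2^3.
For each, compute codeword c = mG in F_2^7, then tally its weight.
  m = 000 → c = 0000000, weight = 0.
  m = 100 → c = 1000111, weight = 4.
  m = 010 → c = 1010011, weight = 4.
  m = 110 → c = 0010100, weight = 2.
  m = 001 → c = 1011010, weight = 4.
  m = 101 → c = 0011101, weight = 4.
  m = 011 → c = 0001001, weight = 2.
  m = 111 → c = 1001110, weight = 4.
Tally weights:
  weight 0: 1 codewords.
  weight 2: 2 codewords.
  weight 4: 5 codewords.
Minimum distance d = smallest w > 0 with A_w > 0 = 2.
Sanity: Σ A_w = 8 = 2^3 = 8 ✓.


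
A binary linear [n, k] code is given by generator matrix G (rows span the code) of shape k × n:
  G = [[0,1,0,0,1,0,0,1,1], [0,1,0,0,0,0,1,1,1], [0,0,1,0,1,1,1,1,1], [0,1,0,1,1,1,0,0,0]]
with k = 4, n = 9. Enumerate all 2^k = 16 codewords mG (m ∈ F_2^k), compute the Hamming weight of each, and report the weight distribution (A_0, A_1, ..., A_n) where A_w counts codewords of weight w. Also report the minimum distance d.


Weight distribution: A_0 = 1, A_2 = 2, A_4 = 9, A_6 = 4. Minimum distance d = 2.

Enumerate all 2^4 = 16 messages m ∈ F_2^4.
For each, compute codeword c = mG in F_2^9, then tally its weight.
  m = 0000 → c = 000000000, weight = 0.
  m = 1000 → c = 010010011, weight = 4.
  m = 0100 → c = 010000111, weight = 4.
  m = 1100 → c = 000010100, weight = 2.
  m = 0010 → c = 001011111, weight = 6.
  m = 1010 → c = 011001100, weight = 4.
  m = 0110 → c = 011011000, weight = 4.
  m = 1110 → c = 001001011, weight = 4.
  m = 0001 → c = 010111000, weight = 4.
  m = 1001 → c = 000101011, weight = 4.
  m = 0101 → c = 000111111, weight = 6.
  m = 1101 → c = 010101100, weight = 4.
  m = 0011 → c = 011100111, weight = 6.
  m = 1011 → c = 001110100, weight = 4.
  m = 0111 → c = 001100000, weight = 2.
  m = 1111 → c = 011110011, weight = 6.
Tally weights:
  weight 0: 1 codewords.
  weight 2: 2 codewords.
  weight 4: 9 codewords.
  weight 6: 4 codewords.
Minimum distance d = smallest w > 0 with A_w > 0 = 2.
Sanity: Σ A_w = 16 = 2^4 = 16 ✓.


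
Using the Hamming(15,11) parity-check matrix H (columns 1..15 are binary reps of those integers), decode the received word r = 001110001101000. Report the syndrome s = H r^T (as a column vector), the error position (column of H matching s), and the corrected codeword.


s = (1, 1, 0, 1)^T, error position = 13, corrected codeword c = 001110001101100

Compute s = H r^T mod 2 one row at a time:
  s_1 = 0 + 1 + 1 + 0 + 1 + 0 + 0 + 0 = 3 ≡ 1 (mod 2).
  s_2 = 1 + 1 + 0 + 0 + 1 + 0 + 0 + 0 = 3 ≡ 1 (mod 2).
  s_3 = 0 + 1 + 0 + 0 + 1 + 0 + 0 + 0 = 2 ≡ 0 (mod 2).
  s_4 = 0 + 1 + 1 + 0 + 1 + 0 + 0 + 0 = 3 ≡ 1 (mod 2).
s = (1, 1, 0, 1)^T — this equals column 13 of H (binary 1101), so error is at position 13.
Correct: flip bit 13 of r = 001110001101000 to get c = 001110001101100.


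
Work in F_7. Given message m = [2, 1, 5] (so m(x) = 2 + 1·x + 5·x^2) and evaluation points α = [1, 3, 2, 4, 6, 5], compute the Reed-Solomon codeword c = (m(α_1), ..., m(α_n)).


c = [1, 1, 3, 2, 6, 6]

Message polynomial: m(x) = 2 + 1·x + 5·x^2 (mod 7).
For each evaluation point α_i, compute m(α_i) mod 7:
  α_1 = 1: Horner steps 5 → 6 → 1, so m(1) = 1.
  α_2 = 3: Horner steps 5 → 2 → 1, so m(3) = 1.
  α_3 = 2: Horner steps 5 → 4 → 3, so m(2) = 3.
  α_4 = 4: Horner steps 5 → 0 → 2, so m(4) = 2.
  α_5 = 6: Horner steps 5 → 3 → 6, so m(6) = 6.
  α_6 = 5: Horner steps 5 → 5 → 6, so m(5) = 6.
Codeword c = [1, 1, 3, 2, 6, 6] ∈ F_7^6.


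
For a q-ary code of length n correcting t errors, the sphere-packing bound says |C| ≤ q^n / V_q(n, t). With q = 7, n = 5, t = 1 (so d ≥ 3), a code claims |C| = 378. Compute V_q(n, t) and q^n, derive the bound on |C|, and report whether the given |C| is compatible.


V_q(n, t) = 31, q^n = 16807, Hamming bound = 542, |C| = 378 ≤ bound (satisfied).

Step 1: Compute V_q(n, t) = Σ_{j=0}^1 C(n, j) (q−1)^j.
  j = 0: C(5,0)·(6)^0 = 1·1 = 1.
  j = 1: C(5,1)·(6)^1 = 5·6 = 30.
  V_q(n, t) = 1 + 30 = 31.
Step 2: q^n = 7^5 = 16807.
Step 3: Hamming bound ⌊q^n / V_q(n,t)⌋ = ⌊16807/31⌋ = 542.
Step 4: Compare |C| = 378 to 542: satisfied.
The claimed |C| lies below the Hamming bound.


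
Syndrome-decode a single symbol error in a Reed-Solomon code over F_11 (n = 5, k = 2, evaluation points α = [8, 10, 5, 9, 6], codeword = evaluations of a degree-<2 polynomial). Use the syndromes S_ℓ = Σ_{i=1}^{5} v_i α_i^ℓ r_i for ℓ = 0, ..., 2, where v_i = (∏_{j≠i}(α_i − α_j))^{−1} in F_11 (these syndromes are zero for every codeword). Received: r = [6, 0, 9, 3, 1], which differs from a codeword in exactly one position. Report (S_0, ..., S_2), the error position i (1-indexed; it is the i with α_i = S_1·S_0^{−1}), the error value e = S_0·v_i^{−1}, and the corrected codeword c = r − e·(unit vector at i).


S = (1, 5, 3), error at position 3, error magnitude e = 5, c = [6, 0, 4, 3, 1].

Step 1: column multipliers v_i = (∏_{j≠i}(α_i − α_j))^{−1} mod 11.
  i = 1 (α = 8): (8−10)(8−5)(8−9)(8−6) = (−2)·3·(−1)·2 = 12 ≡ 1, so v_1 = 1^{−1} = 1 (mod 11).
  i = 2 (α = 10): (10−8)(10−5)(10−9)(10−6) = 2·5·1·4 = 40 ≡ 7, so v_2 = 7^{−1} = 8 (mod 11).
  i = 3 (α = 5): (5−8)(5−10)(5−9)(5−6) = (−3)·(−5)·(−4)·(−1) = 60 ≡ 5, so v_3 = 5^{−1} = 9 (mod 11).
  i = 4 (α = 9): (9−8)(9−10)(9−5)(9−6) = 1·(−1)·4·3 = −12 ≡ 10, so v_4 = 10^{−1} = 10 (mod 11).
  i = 5 (α = 6): (6−8)(6−10)(6−5)(6−9) = (−2)·(−4)·1·(−3) = −24 ≡ 9, so v_5 = 9^{−1} = 5 (mod 11).
  v = [1, 8, 9, 10, 5].
Step 2: syndromes of r = [6, 0, 9, 3, 1] (all sums mod 11).
  S_0 = Σ v_i r_i = 1·6 + 8·0 + 9·9 + 10·3 + 5·1 = 122 ≡ 1.
  S_1 = Σ v_i α_i r_i = 1·8·6 + 8·10·0 + 9·5·9 + 10·9·3 + 5·6·1 = 753 ≡ 5.
  α_i^2 mod 11 = [9, 1, 3, 4, 3].
  S_2 = Σ v_i α_i^2 r_i = 1·9·6 + 8·1·0 + 9·3·9 + 10·4·3 + 5·3·1 = 432 ≡ 3.
  S = (1, 5, 3) ≠ 0, so r is not a codeword (an error is present).
Step 3: locate the error. For a single error e at position i, S_ℓ = v_i·e·α_i^ℓ, so α_err = S_1/S_0.
  S_0^{−1} = 1^{−1} = 1 (mod 11), so α_err = 5·1 = 5 ≡ 5 = α_3. Error position i = 3.
  Consistency check: S_2/S_1 = 3·9 = 27 ≡ 5 = α_err ✓ (single-error assumption holds).
Step 4: error magnitude e = S_0/v_3 = S_0·∏_{j≠3}(α_3 − α_j) = 1·5 = 5 ≡ 5 (mod 11).
Step 5: correct position 3: c_3 = r_3 − e = 9 − 5 ≡ 4 (mod 11). Hence c = [6, 0, 4, 3, 1].
  Check: interpolating c through the α_i gives m(x) = 8 + 8·x (degree < 2) with m(α_i) = c_i for every i, so c is indeed a codeword.


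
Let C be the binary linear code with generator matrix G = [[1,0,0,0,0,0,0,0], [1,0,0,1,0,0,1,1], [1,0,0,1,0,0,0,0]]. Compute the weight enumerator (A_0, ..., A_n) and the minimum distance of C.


Weight distribution: A_0 = 1, A_1 = 2, A_2 = 2, A_3 = 2, A_4 = 1. Minimum distance d = 1.

Enumerate all 2^3 = 8 messages m ∈ F_2^3.
For each, compute codeword c = mG in F_2^8, then tally its weight.
  m = 000 → c = 00000000, weight = 0.
  m = 100 → c = 10000000, weight = 1.
  m = 010 → c = 10010011, weight = 4.
  m = 110 → c = 00010011, weight = 3.
  m = 001 → c = 10010000, weight = 2.
  m = 101 → c = 00010000, weight = 1.
  m = 011 → c = 00000011, weight = 2.
  m = 111 → c = 10000011, weight = 3.
Tally weights:
  weight 0: 1 codewords.
  weight 1: 2 codewords.
  weight 2: 2 codewords.
  weight 3: 2 codewords.
  weight 4: 1 codewords.
Minimum distance d = smallest w > 0 with A_w > 0 = 1.
Sanity: Σ A_w = 8 = 2^3 = 8 ✓.


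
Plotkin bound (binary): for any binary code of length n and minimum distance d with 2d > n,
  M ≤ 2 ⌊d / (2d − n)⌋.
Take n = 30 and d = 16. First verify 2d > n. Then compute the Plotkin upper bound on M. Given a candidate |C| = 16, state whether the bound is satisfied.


Plotkin bound M ≤ 16; given |C| = 16 ≤ bound (satisfied).

Check applicability: 2d = 32, n = 30.
2d − n = 2 > 0, so Plotkin applies.
Compute d/(2d−n) = 16/2 ≈ 8.0000.
⌊d/(2d−n)⌋ = 8.
Plotkin bound: M ≤ 2·8 = 16.
Given |C| = 16, check: satisfied.
This |C| is at the Plotkin bound.


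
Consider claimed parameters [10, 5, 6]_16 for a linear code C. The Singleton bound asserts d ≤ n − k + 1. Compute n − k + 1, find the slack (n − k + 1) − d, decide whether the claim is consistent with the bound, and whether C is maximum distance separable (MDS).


Singleton RHS = n − k + 1 = 6, slack = 0, bound satisfied, MDS.

Singleton bound: d ≤ n − k + 1.
Here n = 10, k = 5, so n − k + 1 = 6.
Given d = 6, check d ≤ 6: YES.
Slack = (n − k + 1) − d = 0.
The code is MDS (slack = 0).
Description: the claimed parameters are [10, 5, 6]_16; such a code would be MDS (meets Singleton bound).


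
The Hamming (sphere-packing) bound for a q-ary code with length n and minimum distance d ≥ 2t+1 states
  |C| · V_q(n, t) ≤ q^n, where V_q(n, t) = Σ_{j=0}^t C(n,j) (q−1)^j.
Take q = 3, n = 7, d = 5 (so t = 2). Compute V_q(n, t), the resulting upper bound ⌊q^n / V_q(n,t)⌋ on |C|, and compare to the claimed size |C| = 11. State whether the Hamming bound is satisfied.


V_q(n, t) = 99, q^n = 2187, Hamming bound = 22, |C| = 11 ≤ bound (satisfied).

Step 1: Compute V_q(n, t) = Σ_{j=0}^2 C(n, j) (q−1)^j.
  j = 0: C(7,0)·(2)^0 = 1·1 = 1.
  j = 1: C(7,1)·(2)^1 = 7·2 = 14.
  j = 2: C(7,2)·(2)^2 = 21·4 = 84.
  V_q(n, t) = 1 + 14 + 84 = 99.
Step 2: q^n = 3^7 = 2187.
Step 3: Hamming bound ⌊q^n / V_q(n,t)⌋ = ⌊2187/99⌋ = 22.
Step 4: Compare |C| = 11 to 22: satisfied.
The claimed |C| lies below the Hamming bound.


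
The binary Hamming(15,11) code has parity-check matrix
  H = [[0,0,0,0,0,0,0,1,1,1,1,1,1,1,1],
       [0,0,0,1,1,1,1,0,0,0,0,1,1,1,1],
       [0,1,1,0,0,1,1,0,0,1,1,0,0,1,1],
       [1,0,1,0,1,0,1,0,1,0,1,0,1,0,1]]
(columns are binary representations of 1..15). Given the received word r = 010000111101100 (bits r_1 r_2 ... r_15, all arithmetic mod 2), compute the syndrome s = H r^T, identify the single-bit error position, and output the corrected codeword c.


s = (1, 1, 1, 1)^T, error position = 15, corrected codeword c = 010000111101101

Compute s = H r^T mod 2 one row at a time:
  s_1 = 1 + 1 + 1 + 0 + 1 + 1 + 0 + 0 = 5 ≡ 1 (mod 2).
  s_2 = 0 + 0 + 0 + 1 + 1 + 1 + 0 + 0 = 3 ≡ 1 (mod 2).
  s_3 = 1 + 0 + 0 + 1 + 1 + 0 + 0 + 0 = 3 ≡ 1 (mod 2).
  s_4 = 0 + 0 + 0 + 1 + 1 + 0 + 1 + 0 = 3 ≡ 1 (mod 2).
s = (1, 1, 1, 1)^T — this equals column 15 of H (binary 1111), so error is at position 15.
Correct: flip bit 15 of r = 010000111101100 to get c = 010000111101101.


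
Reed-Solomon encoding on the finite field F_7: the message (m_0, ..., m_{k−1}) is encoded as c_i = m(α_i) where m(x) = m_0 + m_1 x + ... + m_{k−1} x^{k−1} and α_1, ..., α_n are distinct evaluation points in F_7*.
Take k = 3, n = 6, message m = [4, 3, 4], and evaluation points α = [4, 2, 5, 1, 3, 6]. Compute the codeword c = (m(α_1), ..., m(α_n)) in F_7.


c = [3, 5, 0, 4, 0, 5]

Message polynomial: m(x) = 4 + 3·x + 4·x^2 (mod 7).
For each evaluation point α_i, compute m(α_i) mod 7:
  α_1 = 4: Horner steps 4 → 5 → 3, so m(4) = 3.
  α_2 = 2: Horner steps 4 → 4 → 5, so m(2) = 5.
  α_3 = 5: Horner steps 4 → 2 → 0, so m(5) = 0.
  α_4 = 1: Horner steps 4 → 0 → 4, so m(1) = 4.
  α_5 = 3: Horner steps 4 → 1 → 0, so m(3) = 0.
  α_6 = 6: Horner steps 4 → 6 → 5, so m(6) = 5.
Codeword c = [3, 5, 0, 4, 0, 5] ∈ F_7^6.


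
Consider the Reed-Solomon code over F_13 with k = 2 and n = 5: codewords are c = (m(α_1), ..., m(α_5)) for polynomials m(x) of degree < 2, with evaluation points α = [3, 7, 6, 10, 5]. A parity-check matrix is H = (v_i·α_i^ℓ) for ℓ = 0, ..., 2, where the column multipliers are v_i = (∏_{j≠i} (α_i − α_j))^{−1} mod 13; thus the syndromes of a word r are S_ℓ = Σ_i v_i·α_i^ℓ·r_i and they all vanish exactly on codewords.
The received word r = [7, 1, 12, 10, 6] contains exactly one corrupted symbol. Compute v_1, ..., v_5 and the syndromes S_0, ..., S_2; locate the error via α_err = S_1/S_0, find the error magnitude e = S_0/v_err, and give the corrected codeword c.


S = (11, 12, 6), error at position 2, error magnitude e = 9, c = [7, 5, 12, 10, 6].

Step 1: column multipliers v_i = (∏_{j≠i}(α_i − α_j))^{−1} mod 13.
  i = 1 (α = 3): (3−7)(3−6)(3−10)(3−5) = (−4)·(−3)·(−7)·(−2) = 168 ≡ 12, so v_1 = 12^{−1} = 12 (mod 13).
  i = 2 (α = 7): (7−3)(7−6)(7−10)(7−5) = 4·1·(−3)·2 = −24 ≡ 2, so v_2 = 2^{−1} = 7 (mod 13).
  i = 3 (α = 6): (6−3)(6−7)(6−10)(6−5) = 3·(−1)·(−4)·1 = 12 ≡ 12, so v_3 = 12^{−1} = 12 (mod 13).
  i = 4 (α = 10): (10−3)(10−7)(10−6)(10−5) = 7·3·4·5 = 420 ≡ 4, so v_4 = 4^{−1} = 10 (mod 13).
  i = 5 (α = 5): (5−3)(5−7)(5−6)(5−10) = 2·(−2)·(−1)·(−5) = −20 ≡ 6, so v_5 = 6^{−1} = 11 (mod 13).
  v = [12, 7, 12, 10, 11].
Step 2: syndromes of r = [7, 1, 12, 10, 6] (all sums mod 13).
  S_0 = Σ v_i r_i = 12·7 + 7·1 + 12·12 + 10·10 + 11·6 = 401 ≡ 11.
  S_1 = Σ v_i α_i r_i = 12·3·7 + 7·7·1 + 12·6·12 + 10·10·10 + 11·5·6 = 2495 ≡ 12.
  α_i^2 mod 13 = [9, 10, 10, 9, 12].
  S_2 = Σ v_i α_i^2 r_i = 12·9·7 + 7·10·1 + 12·10·12 + 10·9·10 + 11·12·6 = 3958 ≡ 6.
  S = (11, 12, 6) ≠ 0, so r is not a codeword (an error is present).
Step 3: locate the error. For a single error e at position i, S_ℓ = v_i·e·α_i^ℓ, so α_err = S_1/S_0.
  S_0^{−1} = 11^{−1} = 6 (mod 13), so α_err = 12·6 = 72 ≡ 7 = α_2. Error position i = 2.
  Consistency check: S_2/S_1 = 6·12 = 72 ≡ 7 = α_err ✓ (single-error assumption holds).
Step 4: error magnitude e = S_0/v_2 = S_0·∏_{j≠2}(α_2 − α_j) = 11·2 = 22 ≡ 9 (mod 13).
Step 5: correct position 2: c_2 = r_2 − e = 1 − 9 ≡ 5 (mod 13). Hence c = [7, 5, 12, 10, 6].
  Check: interpolating c through the α_i gives m(x) = 2 + 6·x (degree < 2) with m(α_i) = c_i for every i, so c is indeed a codeword.


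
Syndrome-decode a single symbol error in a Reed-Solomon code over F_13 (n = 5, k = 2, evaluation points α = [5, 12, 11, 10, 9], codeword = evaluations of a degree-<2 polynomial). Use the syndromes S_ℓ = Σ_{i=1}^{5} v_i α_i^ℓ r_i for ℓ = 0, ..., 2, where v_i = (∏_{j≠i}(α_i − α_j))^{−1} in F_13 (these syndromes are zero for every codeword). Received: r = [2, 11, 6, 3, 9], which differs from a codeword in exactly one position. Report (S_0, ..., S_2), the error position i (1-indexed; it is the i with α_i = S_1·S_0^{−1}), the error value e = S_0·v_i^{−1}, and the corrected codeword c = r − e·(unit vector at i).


S = (8, 2, 7), error at position 4, error magnitude e = 2, c = [2, 11, 6, 1, 9].

Step 1: column multipliers v_i = (∏_{j≠i}(α_i − α_j))^{−1} mod 13.
  i = 1 (α = 5): (5−12)(5−11)(5−10)(5−9) = (−7)·(−6)·(−5)·(−4) = 840 ≡ 8, so v_1 = 8^{−1} = 5 (mod 13).
  i = 2 (α = 12): (12−5)(12−11)(12−10)(12−9) = 7·1·2·3 = 42 ≡ 3, so v_2 = 3^{−1} = 9 (mod 13).
  i = 3 (α = 11): (11−5)(11−12)(11−10)(11−9) = 6·(−1)·1·2 = −12 ≡ 1, so v_3 = 1^{−1} = 1 (mod 13).
  i = 4 (α = 10): (10−5)(10−12)(10−11)(10−9) = 5·(−2)·(−1)·1 = 10 ≡ 10, so v_4 = 10^{−1} = 4 (mod 13).
  i = 5 (α = 9): (9−5)(9−12)(9−11)(9−10) = 4·(−3)·(−2)·(−1) = −24 ≡ 2, so v_5 = 2^{−1} = 7 (mod 13).
  v = [5, 9, 1, 4, 7].
Step 2: syndromes of r = [2, 11, 6, 3, 9] (all sums mod 13).
  S_0 = Σ v_i r_i = 5·2 + 9·11 + 1·6 + 4·3 + 7·9 = 190 ≡ 8.
  S_1 = Σ v_i α_i r_i = 5·5·2 + 9·12·11 + 1·11·6 + 4·10·3 + 7·9·9 = 1991 ≡ 2.
  α_i^2 mod 13 = [12, 1, 4, 9, 3].
  S_2 = Σ v_i α_i^2 r_i = 5·12·2 + 9·1·11 + 1·4·6 + 4·9·3 + 7·3·9 = 540 ≡ 7.
  S = (8, 2, 7) ≠ 0, so r is not a codeword (an error is present).
Step 3: locate the error. For a single error e at position i, S_ℓ = v_i·e·α_i^ℓ, so α_err = S_1/S_0.
  S_0^{−1} = 8^{−1} = 5 (mod 13), so α_err = 2·5 = 10 ≡ 10 = α_4. Error position i = 4.
  Consistency check: S_2/S_1 = 7·7 = 49 ≡ 10 = α_err ✓ (single-error assumption holds).
Step 4: error magnitude e = S_0/v_4 = S_0·∏_{j≠4}(α_4 − α_j) = 8·10 = 80 ≡ 2 (mod 13).
Step 5: correct position 4: c_4 = r_4 − e = 3 − 2 ≡ 1 (mod 13). Hence c = [2, 11, 6, 1, 9].
  Check: interpolating c through the α_i gives m(x) = 3 + 5·x (degree < 2) with m(α_i) = c_i for every i, so c is indeed a codeword.


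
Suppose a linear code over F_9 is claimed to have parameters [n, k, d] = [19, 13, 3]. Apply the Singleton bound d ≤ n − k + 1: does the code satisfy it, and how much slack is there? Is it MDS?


Singleton RHS = n − k + 1 = 7, slack = 4, bound satisfied, not MDS.

Singleton bound: d ≤ n − k + 1.
Here n = 19, k = 13, so n − k + 1 = 7.
Given d = 3, check d ≤ 7: YES.
Slack = (n − k + 1) − d = 4.
The code is NOT MDS (slack = 4 > 0).
Description: the claimed parameters are [19, 13, 3]_9; such a code would be non-MDS.


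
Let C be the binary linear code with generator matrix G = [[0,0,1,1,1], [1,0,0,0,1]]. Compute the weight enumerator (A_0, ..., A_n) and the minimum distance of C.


Weight distribution: A_0 = 1, A_2 = 1, A_3 = 2. Minimum distance d = 2.

Enumerate all 2^2 = 4 messages m ∈ F_2^2.
For each, compute codeword c = mG in F_2^5, then tally its weight.
  m = 00 → c = 00000, weight = 0.
  m = 10 → c = 00111, weight = 3.
  m = 01 → c = 10001, weight = 2.
  m = 11 → c = 10110, weight = 3.
Tally weights:
  weight 0: 1 codewords.
  weight 2: 1 codewords.
  weight 3: 2 codewords.
Minimum distance d = smallest w > 0 with A_w > 0 = 2.
Sanity: Σ A_w = 4 = 2^2 = 4 ✓.


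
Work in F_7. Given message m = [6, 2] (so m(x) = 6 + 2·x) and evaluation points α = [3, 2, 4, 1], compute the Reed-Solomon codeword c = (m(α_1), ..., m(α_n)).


c = [5, 3, 0, 1]

Message polynomial: m(x) = 6 + 2·x (mod 7).
For each evaluation point α_i, compute m(α_i) mod 7:
  α_1 = 3: Horner steps 2 → 5, so m(3) = 5.
  α_2 = 2: Horner steps 2 → 3, so m(2) = 3.
  α_3 = 4: Horner steps 2 → 0, so m(4) = 0.
  α_4 = 1: Horner steps 2 → 1, so m(1) = 1.
Codeword c = [5, 3, 0, 1] ∈ F_7^4.


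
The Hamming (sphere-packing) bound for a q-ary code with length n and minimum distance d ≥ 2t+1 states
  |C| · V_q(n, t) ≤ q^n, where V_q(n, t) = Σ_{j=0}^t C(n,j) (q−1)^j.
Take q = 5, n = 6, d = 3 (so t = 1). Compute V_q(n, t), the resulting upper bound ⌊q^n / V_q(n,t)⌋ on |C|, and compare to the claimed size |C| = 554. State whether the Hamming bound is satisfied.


V_q(n, t) = 25, q^n = 15625, Hamming bound = 625, |C| = 554 ≤ bound (satisfied).

Step 1: Compute V_q(n, t) = Σ_{j=0}^1 C(n, j) (q−1)^j.
  j = 0: C(6,0)·(4)^0 = 1·1 = 1.
  j = 1: C(6,1)·(4)^1 = 6·4 = 24.
  V_q(n, t) = 1 + 24 = 25.
Step 2: q^n = 5^6 = 15625.
Step 3: Hamming bound ⌊q^n / V_q(n,t)⌋ = ⌊15625/25⌋ = 625.
Step 4: Compare |C| = 554 to 625: satisfied.
The claimed |C| lies below the Hamming bound.


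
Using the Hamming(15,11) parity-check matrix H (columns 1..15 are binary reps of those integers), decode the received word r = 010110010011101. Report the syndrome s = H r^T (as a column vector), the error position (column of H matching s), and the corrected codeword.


s = (1, 1, 1, 0)^T, error position = 14, corrected codeword c = 010110010011111

Compute s = H r^T mod 2 one row at a time:
  s_1 = 1 + 0 + 0 + 1 + 1 + 1 + 0 + 1 = 5 ≡ 1 (mod 2).
  s_2 = 1 + 1 + 0 + 0 + 1 + 1 + 0 + 1 = 5 ≡ 1 (mod 2).
  s_3 = 1 + 0 + 0 + 0 + 0 + 1 + 0 + 1 = 3 ≡ 1 (mod 2).
  s_4 = 0 + 0 + 1 + 0 + 0 + 1 + 1 + 1 = 4 ≡ 0 (mod 2).
s = (1, 1, 1, 0)^T — this equals column 14 of H (binary 1110), so error is at position 14.
Correct: flip bit 14 of r = 010110010011101 to get c = 010110010011111.


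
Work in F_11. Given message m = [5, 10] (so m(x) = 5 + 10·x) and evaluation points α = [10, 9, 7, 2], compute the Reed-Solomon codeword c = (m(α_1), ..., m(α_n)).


c = [6, 7, 9, 3]

Message polynomial: m(x) = 5 + 10·x (mod 11).
For each evaluation point α_i, compute m(α_i) mod 11:
  α_1 = 10: Horner steps 10 → 6, so m(10) = 6.
  α_2 = 9: Horner steps 10 → 7, so m(9) = 7.
  α_3 = 7: Horner steps 10 → 9, so m(7) = 9.
  α_4 = 2: Horner steps 10 → 3, so m(2) = 3.
Codeword c = [6, 7, 9, 3] ∈ F_11^4.


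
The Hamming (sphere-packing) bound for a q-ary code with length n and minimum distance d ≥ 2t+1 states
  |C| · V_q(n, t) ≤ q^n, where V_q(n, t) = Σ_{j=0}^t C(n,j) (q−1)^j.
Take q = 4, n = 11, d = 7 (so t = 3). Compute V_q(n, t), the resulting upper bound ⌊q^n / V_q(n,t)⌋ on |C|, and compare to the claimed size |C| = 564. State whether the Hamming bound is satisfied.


V_q(n, t) = 4984, q^n = 4194304, Hamming bound = 841, |C| = 564 ≤ bound (satisfied).

Step 1: Compute V_q(n, t) = Σ_{j=0}^3 C(n, j) (q−1)^j.
  j = 0: C(11,0)·(3)^0 = 1·1 = 1.
  j = 1: C(11,1)·(3)^1 = 11·3 = 33.
  j = 2: C(11,2)·(3)^2 = 55·9 = 495.
  j = 3: C(11,3)·(3)^3 = 165·27 = 4455.
  V_q(n, t) = 1 + 33 + 495 + 4455 = 4984.
Step 2: q^n = 4^11 = 4194304.
Step 3: Hamming bound ⌊q^n / V_q(n,t)⌋ = ⌊4194304/4984⌋ = 841.
Step 4: Compare |C| = 564 to 841: satisfied.
The claimed |C| lies below the Hamming bound.


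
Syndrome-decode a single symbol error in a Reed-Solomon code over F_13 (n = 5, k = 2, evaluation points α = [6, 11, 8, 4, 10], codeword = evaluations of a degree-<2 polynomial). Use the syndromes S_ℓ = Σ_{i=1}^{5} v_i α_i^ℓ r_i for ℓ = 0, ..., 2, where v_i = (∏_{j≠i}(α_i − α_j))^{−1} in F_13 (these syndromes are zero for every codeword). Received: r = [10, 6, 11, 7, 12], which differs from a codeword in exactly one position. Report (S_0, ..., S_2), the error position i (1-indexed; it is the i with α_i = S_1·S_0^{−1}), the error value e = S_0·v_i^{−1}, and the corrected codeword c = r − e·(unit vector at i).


S = (1, 4, 3), error at position 4, error magnitude e = 11, c = [10, 6, 11, 9, 12].

Step 1: column multipliers v_i = (∏_{j≠i}(α_i − α_j))^{−1} mod 13.
  i = 1 (α = 6): (6−11)(6−8)(6−4)(6−10) = (−5)·(−2)·2·(−4) = −80 ≡ 11, so v_1 = 11^{−1} = 6 (mod 13).
  i = 2 (α = 11): (11−6)(11−8)(11−4)(11−10) = 5·3·7·1 = 105 ≡ 1, so v_2 = 1^{−1} = 1 (mod 13).
  i = 3 (α = 8): (8−6)(8−11)(8−4)(8−10) = 2·(−3)·4·(−2) = 48 ≡ 9, so v_3 = 9^{−1} = 3 (mod 13).
  i = 4 (α = 4): (4−6)(4−11)(4−8)(4−10) = (−2)·(−7)·(−4)·(−6) = 336 ≡ 11, so v_4 = 11^{−1} = 6 (mod 13).
  i = 5 (α = 10): (10−6)(10−11)(10−8)(10−4) = 4·(−1)·2·6 = −48 ≡ 4, so v_5 = 4^{−1} = 10 (mod 13).
  v = [6, 1, 3, 6, 10].
Step 2: syndromes of r = [10, 6, 11, 7, 12] (all sums mod 13).
  S_0 = Σ v_i r_i = 6·10 + 1·6 + 3·11 + 6·7 + 10·12 = 261 ≡ 1.
  S_1 = Σ v_i α_i r_i = 6·6·10 + 1·11·6 + 3·8·11 + 6·4·7 + 10·10·12 = 2058 ≡ 4.
  α_i^2 mod 13 = [10, 4, 12, 3, 9].
  S_2 = Σ v_i α_i^2 r_i = 6·10·10 + 1·4·6 + 3·12·11 + 6·3·7 + 10·9·12 = 2226 ≡ 3.
  S = (1, 4, 3) ≠ 0, so r is not a codeword (an error is present).
Step 3: locate the error. For a single error e at position i, S_ℓ = v_i·e·α_i^ℓ, so α_err = S_1/S_0.
  S_0^{−1} = 1^{−1} = 1 (mod 13), so α_err = 4·1 = 4 ≡ 4 = α_4. Error position i = 4.
  Consistency check: S_2/S_1 = 3·10 = 30 ≡ 4 = α_err ✓ (single-error assumption holds).
Step 4: error magnitude e = S_0/v_4 = S_0·∏_{j≠4}(α_4 − α_j) = 1·11 = 11 ≡ 11 (mod 13).
Step 5: correct position 4: c_4 = r_4 − e = 7 − 11 ≡ 9 (mod 13). Hence c = [10, 6, 11, 9, 12].
  Check: interpolating c through the α_i gives m(x) = 7 + 7·x (degree < 2) with m(α_i) = c_i for every i, so c is indeed a codeword.


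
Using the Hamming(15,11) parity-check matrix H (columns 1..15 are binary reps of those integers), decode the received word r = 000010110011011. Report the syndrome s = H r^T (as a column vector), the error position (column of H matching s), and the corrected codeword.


s = (1, 1, 0, 0)^T, error position = 12, corrected codeword c = 000010110010011

Compute s = H r^T mod 2 one row at a time:
  s_1 = 1 + 0 + 0 + 1 + 1 + 0 + 1 + 1 = 5 ≡ 1 (mod 2).
  s_2 = 0 + 1 + 0 + 1 + 1 + 0 + 1 + 1 = 5 ≡ 1 (mod 2).
  s_3 = 0 + 0 + 0 + 1 + 0 + 1 + 1 + 1 = 4 ≡ 0 (mod 2).
  s_4 = 0 + 0 + 1 + 1 + 0 + 1 + 0 + 1 = 4 ≡ 0 (mod 2).
s = (1, 1, 0, 0)^T — this equals column 12 of H (binary 1100), so error is at position 12.
Correct: flip bit 12 of r = 000010110011011 to get c = 000010110010011.
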